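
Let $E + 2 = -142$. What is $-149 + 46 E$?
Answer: $-6773$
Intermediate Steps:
$E = -144$ ($E = -2 - 142 = -144$)
$-149 + 46 E = -149 + 46 \left(-144\right) = -149 - 6624 = -6773$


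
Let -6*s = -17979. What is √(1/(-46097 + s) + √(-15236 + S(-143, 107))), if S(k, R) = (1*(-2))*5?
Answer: √(-172402 + 245210209233*I*√14)/86201 ≈ 7.8573 + 7.8573*I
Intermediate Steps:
s = 5993/2 (s = -⅙*(-17979) = 5993/2 ≈ 2996.5)
S(k, R) = -10 (S(k, R) = -2*5 = -10)
√(1/(-46097 + s) + √(-15236 + S(-143, 107))) = √(1/(-46097 + 5993/2) + √(-15236 - 10)) = √(1/(-86201/2) + √(-15246)) = √(-2/86201 + 33*I*√14)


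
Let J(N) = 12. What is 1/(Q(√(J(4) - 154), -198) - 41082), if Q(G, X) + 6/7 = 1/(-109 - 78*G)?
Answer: 7*(-78*√142 + 109*I)/(-31346227*I + 22431240*√142) ≈ -2.4341e-5 - 6.2883e-13*I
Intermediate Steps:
Q(G, X) = -6/7 + 1/(-109 - 78*G)
1/(Q(√(J(4) - 154), -198) - 41082) = 1/((-661 - 468*√(12 - 154))/(7*(109 + 78*√(12 - 154))) - 41082) = 1/((-661 - 468*I*√142)/(7*(109 + 78*√(-142))) - 41082) = 1/((-661 - 468*I*√142)/(7*(109 + 78*(I*√142))) - 41082) = 1/((-661 - 468*I*√142)/(7*(109 + 78*I*√142)) - 41082) = 1/(-41082 + (-661 - 468*I*√142)/(7*(109 + 78*I*√142)))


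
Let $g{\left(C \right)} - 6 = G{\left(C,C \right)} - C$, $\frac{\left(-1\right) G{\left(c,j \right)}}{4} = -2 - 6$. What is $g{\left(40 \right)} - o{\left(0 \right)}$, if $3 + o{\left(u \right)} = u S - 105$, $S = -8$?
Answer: $106$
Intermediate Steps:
$G{\left(c,j \right)} = 32$ ($G{\left(c,j \right)} = - 4 \left(-2 - 6\right) = \left(-4\right) \left(-8\right) = 32$)
$o{\left(u \right)} = -108 - 8 u$ ($o{\left(u \right)} = -3 + \left(u \left(-8\right) - 105\right) = -3 - \left(105 + 8 u\right) = -108 - 8 u$)
$g{\left(C \right)} = 38 - C$ ($g{\left(C \right)} = 6 - \left(-32 + C\right) = 38 - C$)
$g{\left(40 \right)} - o{\left(0 \right)} = \left(38 - 40\right) - \left(-108 - 0\right) = \left(38 - 40\right) - \left(-108 + 0\right) = -2 - -108 = -2 + 108 = 106$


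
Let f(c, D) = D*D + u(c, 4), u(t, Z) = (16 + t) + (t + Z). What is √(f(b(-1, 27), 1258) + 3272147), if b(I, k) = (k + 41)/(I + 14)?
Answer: √820451307/13 ≈ 2203.3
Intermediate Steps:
b(I, k) = (41 + k)/(14 + I)
u(t, Z) = 16 + Z + 2*t (u(t, Z) = (16 + t) + (Z + t) = 16 + Z + 2*t)
f(c, D) = 20 + D² + 2*c (f(c, D) = D*D + (16 + 4 + 2*c) = D² + (20 + 2*c) = 20 + D² + 2*c)
√(f(b(-1, 27), 1258) + 3272147) = √((20 + 1258² + 2*((41 + 27)/(14 - 1))) + 3272147) = √((20 + 1582564 + 2*(68/13)) + 3272147) = √((20 + 1582564 + 136/13) + 3272147) = √(20573728/13 + 3272147) = √(63111639/13) = √820451307/13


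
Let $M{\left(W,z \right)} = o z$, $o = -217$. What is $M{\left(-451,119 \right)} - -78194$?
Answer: $52371$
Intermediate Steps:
$M{\left(W,z \right)} = - 217 z$
$M{\left(-451,119 \right)} - -78194 = \left(-217\right) 119 - -78194 = -25823 + 78194 = 52371$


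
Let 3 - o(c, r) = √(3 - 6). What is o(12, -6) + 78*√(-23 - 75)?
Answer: 3 - I*√3 + 546*I*√2 ≈ 3.0 + 770.43*I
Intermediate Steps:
o(c, r) = 3 - I*√3 (o(c, r) = 3 - √(3 - 6) = 3 - √(-3) = 3 - I*√3)
o(12, -6) + 78*√(-23 - 75) = (3 - I*√3) + 78*√(-23 - 75) = (3 - I*√3) + 78*√(-98) = (3 - I*√3) + 78*(7*I*√2) = (3 - I*√3) + 546*I*√2 = 3 - I*√3 + 546*I*√2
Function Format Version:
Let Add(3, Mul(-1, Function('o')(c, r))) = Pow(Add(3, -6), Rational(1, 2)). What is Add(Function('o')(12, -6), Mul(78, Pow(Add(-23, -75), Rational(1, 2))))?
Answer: Add(3, Mul(-1, I, Pow(3, Rational(1, 2))), Mul(546, I, Pow(2, Rational(1, 2)))) ≈ Add(3.0000, Mul(770.43, I))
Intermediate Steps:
Function('o')(c, r) = Add(3, Mul(-1, I, Pow(3, Rational(1, 2)))) (Function('o')(c, r) = Add(3, Mul(-1, Pow(Add(3, -6), Rational(1, 2)))) = Add(3, Mul(-1, Pow(-3, Rational(1, 2)))) = Add(3, Mul(-1, Mul(I, Pow(3, Rational(1, 2))))) = Add(3, Mul(-1, I, Pow(3, Rational(1, 2)))))
Add(Function('o')(12, -6), Mul(78, Pow(Add(-23, -75), Rational(1, 2)))) = Add(Add(3, Mul(-1, I, Pow(3, Rational(1, 2)))), Mul(78, Pow(Add(-23, -75), Rational(1, 2)))) = Add(Add(3, Mul(-1, I, Pow(3, Rational(1, 2)))), Mul(78, Pow(-98, Rational(1, 2)))) = Add(Add(3, Mul(-1, I, Pow(3, Rational(1, 2)))), Mul(78, Mul(7, I, Pow(2, Rational(1, 2))))) = Add(Add(3, Mul(-1, I, Pow(3, Rational(1, 2)))), Mul(546, I, Pow(2, Rational(1, 2)))) = Add(3, Mul(-1, I, Pow(3, Rational(1, 2))), Mul(546, I, Pow(2, Rational(1, 2))))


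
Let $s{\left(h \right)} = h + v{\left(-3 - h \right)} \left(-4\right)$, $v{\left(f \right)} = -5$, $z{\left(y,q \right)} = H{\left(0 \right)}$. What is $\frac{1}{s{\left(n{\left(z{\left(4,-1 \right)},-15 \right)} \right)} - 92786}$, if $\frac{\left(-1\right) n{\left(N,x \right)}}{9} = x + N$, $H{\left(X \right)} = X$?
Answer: $- \frac{1}{92631} \approx -1.0796 \cdot 10^{-5}$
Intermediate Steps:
$z{\left(y,q \right)} = 0$
$n{\left(N,x \right)} = - 9 N - 9 x$ ($n{\left(N,x \right)} = - 9 \left(x + N\right) = - 9 \left(N + x\right) = - 9 N - 9 x$)
$s{\left(h \right)} = 20 + h$ ($s{\left(h \right)} = h - -20 = h + 20 = 20 + h$)
$\frac{1}{s{\left(n{\left(z{\left(4,-1 \right)},-15 \right)} \right)} - 92786} = \frac{1}{\left(20 - -135\right) - 92786} = \frac{1}{\left(20 + \left(0 + 135\right)\right) - 92786} = \frac{1}{\left(20 + 135\right) - 92786} = \frac{1}{155 - 92786} = \frac{1}{-92631} = - \frac{1}{92631}$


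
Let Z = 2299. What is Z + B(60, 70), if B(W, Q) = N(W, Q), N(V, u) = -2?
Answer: 2297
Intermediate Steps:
B(W, Q) = -2
Z + B(60, 70) = 2299 - 2 = 2297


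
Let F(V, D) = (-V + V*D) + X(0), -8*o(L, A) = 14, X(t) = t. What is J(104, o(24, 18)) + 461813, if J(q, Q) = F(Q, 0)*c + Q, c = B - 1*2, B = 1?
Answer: 923619/2 ≈ 4.6181e+5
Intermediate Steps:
o(L, A) = -7/4 (o(L, A) = -⅛*14 = -7/4)
c = -1 (c = 1 - 1*2 = 1 - 2 = -1)
F(V, D) = -V + D*V (F(V, D) = (-V + V*D) + 0 = (-V + D*V) + 0 = -V + D*V)
J(q, Q) = 2*Q (J(q, Q) = (Q*(-1 + 0))*(-1) + Q = (Q*(-1))*(-1) + Q = -Q*(-1) + Q = Q + Q = 2*Q)
J(104, o(24, 18)) + 461813 = 2*(-7/4) + 461813 = -7/2 + 461813 = 923619/2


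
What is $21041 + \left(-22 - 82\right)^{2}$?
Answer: $31857$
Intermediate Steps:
$21041 + \left(-22 - 82\right)^{2} = 21041 + \left(-104\right)^{2} = 21041 + 10816 = 31857$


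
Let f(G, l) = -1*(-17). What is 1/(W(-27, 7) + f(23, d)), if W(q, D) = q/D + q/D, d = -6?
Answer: 7/65 ≈ 0.10769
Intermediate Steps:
W(q, D) = 2*q/D
f(G, l) = 17
1/(W(-27, 7) + f(23, d)) = 1/(2*(-27)/7 + 17) = 1/(2*(-27)*(1/7) + 17) = 1/(-54/7 + 17) = 1/(65/7) = 7/65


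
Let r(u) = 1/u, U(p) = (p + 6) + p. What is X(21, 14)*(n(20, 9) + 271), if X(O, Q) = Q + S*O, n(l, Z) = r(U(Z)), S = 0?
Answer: 45535/12 ≈ 3794.6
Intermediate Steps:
U(p) = 6 + 2*p (U(p) = (6 + p) + p = 6 + 2*p)
n(l, Z) = 1/(6 + 2*Z)
X(O, Q) = Q (X(O, Q) = Q + 0*O = Q + 0 = Q)
X(21, 14)*(n(20, 9) + 271) = 14*(1/(2*(3 + 9)) + 271) = 14*((½)/12 + 271) = 14*((½)*(1/12) + 271) = 14*(1/24 + 271) = 14*(6505/24) = 45535/12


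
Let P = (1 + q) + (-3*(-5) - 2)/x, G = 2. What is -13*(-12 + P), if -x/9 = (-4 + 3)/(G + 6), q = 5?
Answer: -650/9 ≈ -72.222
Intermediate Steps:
x = 9/8 (x = -9*(-4 + 3)/(2 + 6) = -(-9)/8 = -9*(-⅛) = 9/8 ≈ 1.1250)
P = 158/9 (P = (1 + 5) + (-3*(-5) - 2)/(9/8) = 6 + (15 - 2)*(8/9) = 6 + 13*(8/9) = 6 + 104/9 = 158/9 ≈ 17.556)
-13*(-12 + P) = -13*(-12 + 158/9) = -13*50/9 = -650/9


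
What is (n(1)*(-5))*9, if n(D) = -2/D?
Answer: 90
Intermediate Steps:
(n(1)*(-5))*9 = (-2/1*(-5))*9 = (-2*1*(-5))*9 = -2*(-5)*9 = 10*9 = 90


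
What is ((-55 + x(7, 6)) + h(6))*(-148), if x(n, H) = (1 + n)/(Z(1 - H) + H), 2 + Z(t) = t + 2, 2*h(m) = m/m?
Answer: 6882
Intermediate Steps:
h(m) = ½ (h(m) = (m/m)/2 = (½)*1 = ½)
Z(t) = t (Z(t) = -2 + (t + 2) = -2 + (2 + t) = t)
x(n, H) = 1 + n (x(n, H) = (1 + n)/((1 - H) + H) = (1 + n)/1 = (1 + n)*1 = 1 + n)
((-55 + x(7, 6)) + h(6))*(-148) = ((-55 + (1 + 7)) + ½)*(-148) = ((-55 + 8) + ½)*(-148) = (-47 + ½)*(-148) = -93/2*(-148) = 6882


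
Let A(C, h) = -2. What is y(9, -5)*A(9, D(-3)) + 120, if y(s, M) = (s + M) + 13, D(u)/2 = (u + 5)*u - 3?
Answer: 86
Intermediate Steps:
D(u) = -6 + 2*u*(5 + u) (D(u) = 2*((u + 5)*u - 3) = 2*((5 + u)*u - 3) = 2*(u*(5 + u) - 3) = 2*(-3 + u*(5 + u)) = -6 + 2*u*(5 + u))
y(s, M) = 13 + M + s (y(s, M) = (M + s) + 13 = 13 + M + s)
y(9, -5)*A(9, D(-3)) + 120 = (13 - 5 + 9)*(-2) + 120 = 17*(-2) + 120 = -34 + 120 = 86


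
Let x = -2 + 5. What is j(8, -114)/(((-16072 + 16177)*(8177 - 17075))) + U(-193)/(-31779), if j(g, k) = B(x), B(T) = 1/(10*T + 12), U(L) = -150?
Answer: 217999823/46185691860 ≈ 0.0047201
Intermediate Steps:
x = 3
B(T) = 1/(12 + 10*T)
j(g, k) = 1/42 (j(g, k) = 1/(2*(6 + 5*3)) = 1/(2*(6 + 15)) = (½)/21 = (½)*(1/21) = 1/42)
j(8, -114)/(((-16072 + 16177)*(8177 - 17075))) + U(-193)/(-31779) = 1/(42*(((-16072 + 16177)*(8177 - 17075)))) - 150/(-31779) = 1/(42*((105*(-8898)))) - 150*(-1/31779) = (1/42)/(-934290) + 50/10593 = (1/42)*(-1/934290) + 50/10593 = -1/39240180 + 50/10593 = 217999823/46185691860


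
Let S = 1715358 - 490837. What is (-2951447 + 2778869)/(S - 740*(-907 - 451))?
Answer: -57526/743147 ≈ -0.077409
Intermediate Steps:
S = 1224521
(-2951447 + 2778869)/(S - 740*(-907 - 451)) = (-2951447 + 2778869)/(1224521 - 740*(-907 - 451)) = -172578/(1224521 - 740*(-1358)) = -172578/(1224521 + 1004920) = -172578/2229441 = -172578*1/2229441 = -57526/743147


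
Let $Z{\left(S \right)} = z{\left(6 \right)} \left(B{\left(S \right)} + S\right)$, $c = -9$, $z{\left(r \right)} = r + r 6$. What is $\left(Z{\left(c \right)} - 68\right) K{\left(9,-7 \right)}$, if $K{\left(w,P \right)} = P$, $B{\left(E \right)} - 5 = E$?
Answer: $4298$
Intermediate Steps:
$B{\left(E \right)} = 5 + E$
$z{\left(r \right)} = 7 r$ ($z{\left(r \right)} = r + 6 r = 7 r$)
$Z{\left(S \right)} = 210 + 84 S$ ($Z{\left(S \right)} = 7 \cdot 6 \left(\left(5 + S\right) + S\right) = 42 \left(5 + 2 S\right) = 210 + 84 S$)
$\left(Z{\left(c \right)} - 68\right) K{\left(9,-7 \right)} = \left(\left(210 + 84 \left(-9\right)\right) - 68\right) \left(-7\right) = \left(\left(210 - 756\right) - 68\right) \left(-7\right) = \left(-546 - 68\right) \left(-7\right) = \left(-614\right) \left(-7\right) = 4298$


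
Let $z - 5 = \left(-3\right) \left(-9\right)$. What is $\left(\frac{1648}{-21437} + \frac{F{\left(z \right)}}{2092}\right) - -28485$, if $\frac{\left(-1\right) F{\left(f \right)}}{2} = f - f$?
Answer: $\frac{610631297}{21437} \approx 28485.0$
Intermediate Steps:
$z = 32$ ($z = 5 - -27 = 5 + 27 = 32$)
$F{\left(f \right)} = 0$ ($F{\left(f \right)} = - 2 \left(f - f\right) = \left(-2\right) 0 = 0$)
$\left(\frac{1648}{-21437} + \frac{F{\left(z \right)}}{2092}\right) - -28485 = \left(\frac{1648}{-21437} + \frac{0}{2092}\right) - -28485 = \left(1648 \left(- \frac{1}{21437}\right) + 0 \cdot \frac{1}{2092}\right) + 28485 = \left(- \frac{1648}{21437} + 0\right) + 28485 = - \frac{1648}{21437} + 28485 = \frac{610631297}{21437}$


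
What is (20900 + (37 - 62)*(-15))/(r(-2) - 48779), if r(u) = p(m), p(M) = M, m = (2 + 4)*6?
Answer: -21275/48743 ≈ -0.43647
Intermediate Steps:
m = 36 (m = 6*6 = 36)
r(u) = 36
(20900 + (37 - 62)*(-15))/(r(-2) - 48779) = (20900 + (37 - 62)*(-15))/(36 - 48779) = (20900 - 25*(-15))/(-48743) = (20900 + 375)*(-1/48743) = 21275*(-1/48743) = -21275/48743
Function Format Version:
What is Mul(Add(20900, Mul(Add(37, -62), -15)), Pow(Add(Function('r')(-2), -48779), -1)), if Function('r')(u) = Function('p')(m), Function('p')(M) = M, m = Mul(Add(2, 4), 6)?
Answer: Rational(-21275, 48743) ≈ -0.43647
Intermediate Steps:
m = 36 (m = Mul(6, 6) = 36)
Function('r')(u) = 36
Mul(Add(20900, Mul(Add(37, -62), -15)), Pow(Add(Function('r')(-2), -48779), -1)) = Mul(Add(20900, Mul(Add(37, -62), -15)), Pow(Add(36, -48779), -1)) = Mul(Add(20900, Mul(-25, -15)), Pow(-48743, -1)) = Mul(Add(20900, 375), Rational(-1, 48743)) = Mul(21275, Rational(-1, 48743)) = Rational(-21275, 48743)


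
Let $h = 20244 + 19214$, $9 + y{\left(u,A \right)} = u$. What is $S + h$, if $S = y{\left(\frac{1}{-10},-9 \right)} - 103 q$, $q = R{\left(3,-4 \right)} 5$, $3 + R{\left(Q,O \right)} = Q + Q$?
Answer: $\frac{379039}{10} \approx 37904.0$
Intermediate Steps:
$y{\left(u,A \right)} = -9 + u$
$R{\left(Q,O \right)} = -3 + 2 Q$ ($R{\left(Q,O \right)} = -3 + \left(Q + Q\right) = -3 + 2 Q$)
$q = 15$ ($q = \left(-3 + 2 \cdot 3\right) 5 = \left(-3 + 6\right) 5 = 3 \cdot 5 = 15$)
$S = - \frac{15541}{10}$ ($S = \left(-9 + \frac{1}{-10}\right) - 1545 = \left(-9 - \frac{1}{10}\right) - 1545 = - \frac{91}{10} - 1545 = - \frac{15541}{10} \approx -1554.1$)
$h = 39458$
$S + h = - \frac{15541}{10} + 39458 = \frac{379039}{10}$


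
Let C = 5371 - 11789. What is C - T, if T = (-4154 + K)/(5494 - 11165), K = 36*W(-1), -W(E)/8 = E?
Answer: -36400344/5671 ≈ -6418.7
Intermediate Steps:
W(E) = -8*E
K = 288 (K = 36*(-8*(-1)) = 36*8 = 288)
T = 3866/5671 (T = (-4154 + 288)/(5494 - 11165) = -3866/(-5671) = -3866*(-1/5671) = 3866/5671 ≈ 0.68171)
C = -6418
C - T = -6418 - 1*3866/5671 = -6418 - 3866/5671 = -36400344/5671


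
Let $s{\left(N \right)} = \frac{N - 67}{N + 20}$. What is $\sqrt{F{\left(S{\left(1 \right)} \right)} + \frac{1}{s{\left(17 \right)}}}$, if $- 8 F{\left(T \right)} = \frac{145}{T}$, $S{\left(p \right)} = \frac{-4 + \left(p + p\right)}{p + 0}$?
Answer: $\frac{\sqrt{3329}}{20} \approx 2.8849$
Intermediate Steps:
$S{\left(p \right)} = \frac{-4 + 2 p}{p}$
$s{\left(N \right)} = \frac{-67 + N}{20 + N}$
$F{\left(T \right)} = - \frac{145}{8 T}$ ($F{\left(T \right)} = - \frac{145 \frac{1}{T}}{8} = - \frac{145}{8 T}$)
$\sqrt{F{\left(S{\left(1 \right)} \right)} + \frac{1}{s{\left(17 \right)}}} = \sqrt{- \frac{145}{8 \left(2 - \frac{4}{1}\right)} + \frac{1}{\frac{1}{20 + 17} \left(-67 + 17\right)}} = \sqrt{- \frac{145}{8 \left(2 - 4\right)} + \frac{1}{\frac{1}{37} \left(-50\right)}} = \sqrt{- \frac{145}{8 \left(-2\right)} + \frac{1}{- \frac{50}{37}}} = \sqrt{\left(- \frac{145}{8}\right) \left(- \frac{1}{2}\right) - \frac{37}{50}} = \sqrt{\frac{145}{16} - \frac{37}{50}} = \sqrt{\frac{3329}{400}} = \frac{\sqrt{3329}}{20}$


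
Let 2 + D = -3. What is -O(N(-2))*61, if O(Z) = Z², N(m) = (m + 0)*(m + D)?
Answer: -11956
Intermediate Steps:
D = -5 (D = -2 - 3 = -5)
N(m) = m*(-5 + m) (N(m) = (m + 0)*(m - 5) = m*(-5 + m))
-O(N(-2))*61 = -(-2*(-5 - 2))²*61 = -(-2*(-7))²*61 = -14²*61 = -196*61 = -1*11956 = -11956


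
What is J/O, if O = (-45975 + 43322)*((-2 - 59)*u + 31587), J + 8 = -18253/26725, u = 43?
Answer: 232053/2053588873700 ≈ 1.1300e-7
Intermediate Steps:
J = -232053/26725 (J = -8 - 18253/26725 = -232053/26725 ≈ -8.6830)
O = -76841492 (O = (-45975 + 43322)*((-2 - 59)*43 + 31587) = -2653*(-61*43 + 31587) = -2653*(-2623 + 31587) = -2653*28964 = -76841492)
J/O = -232053/26725/(-76841492) = -232053/26725*(-1/76841492) = 232053/2053588873700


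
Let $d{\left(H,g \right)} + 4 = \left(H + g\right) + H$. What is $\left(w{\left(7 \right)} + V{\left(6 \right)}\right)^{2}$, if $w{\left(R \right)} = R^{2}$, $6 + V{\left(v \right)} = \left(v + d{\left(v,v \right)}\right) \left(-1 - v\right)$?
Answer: $9409$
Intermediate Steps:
$d{\left(H,g \right)} = -4 + g + 2 H$ ($d{\left(H,g \right)} = -4 + \left(\left(H + g\right) + H\right) = -4 + \left(g + 2 H\right) = -4 + g + 2 H$)
$V{\left(v \right)} = -6 + \left(-1 - v\right) \left(-4 + 4 v\right)$ ($V{\left(v \right)} = -6 + \left(v + \left(-4 + v + 2 v\right)\right) \left(-1 - v\right) = -6 + \left(v + \left(-4 + 3 v\right)\right) \left(-1 - v\right) = -6 + \left(-4 + 4 v\right) \left(-1 - v\right) = -6 + \left(-1 - v\right) \left(-4 + 4 v\right)$)
$\left(w{\left(7 \right)} + V{\left(6 \right)}\right)^{2} = \left(7^{2} - \left(2 + 4 \cdot 6^{2}\right)\right)^{2} = \left(49 - 146\right)^{2} = \left(-97\right)^{2} = 9409$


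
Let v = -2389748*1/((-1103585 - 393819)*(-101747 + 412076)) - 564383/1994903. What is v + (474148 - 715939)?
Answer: -56035568524568213671613/231751814419371537 ≈ -2.4179e+5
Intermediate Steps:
v = -65564293950368846/231751814419371537 (v = -2389748/(310329*(-1497404)) - 564383*1/1994903 = -2389748/(-464687885916) - 564383/1994903 = -2389748*(-1/464687885916) - 564383/1994903 = 597437/116171971479 - 564383/1994903 = -65564293950368846/231751814419371537 ≈ -0.28291)
v + (474148 - 715939) = -65564293950368846/231751814419371537 + (474148 - 715939) = -65564293950368846/231751814419371537 - 241791 = -56035568524568213671613/231751814419371537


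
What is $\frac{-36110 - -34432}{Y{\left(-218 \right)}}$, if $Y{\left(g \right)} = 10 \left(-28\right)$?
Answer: $\frac{839}{140} \approx 5.9929$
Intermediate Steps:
$Y{\left(g \right)} = -280$
$\frac{-36110 - -34432}{Y{\left(-218 \right)}} = \frac{-36110 - -34432}{-280} = \left(-36110 + 34432\right) \left(- \frac{1}{280}\right) = \left(-1678\right) \left(- \frac{1}{280}\right) = \frac{839}{140}$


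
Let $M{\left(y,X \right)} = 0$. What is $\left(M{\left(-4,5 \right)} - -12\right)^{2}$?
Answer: $144$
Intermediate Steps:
$\left(M{\left(-4,5 \right)} - -12\right)^{2} = \left(0 - -12\right)^{2} = \left(0 + 12\right)^{2} = 12^{2} = 144$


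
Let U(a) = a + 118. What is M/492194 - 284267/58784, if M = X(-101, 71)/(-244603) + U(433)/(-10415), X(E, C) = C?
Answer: -178218928815544138711/36854159214230601760 ≈ -4.8358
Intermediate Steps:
U(a) = 118 + a
M = -135515718/2547540245 (M = 71/(-244603) + (118 + 433)/(-10415) = 71*(-1/244603) + 551*(-1/10415) = -71/244603 - 551/10415 = -135515718/2547540245 ≈ -0.053195)
M/492194 - 284267/58784 = -135515718/2547540245/492194 - 284267/58784 = -135515718/2547540245*1/492194 - 284267*1/58784 = -67757859/626942011673765 - 284267/58784 = -178218928815544138711/36854159214230601760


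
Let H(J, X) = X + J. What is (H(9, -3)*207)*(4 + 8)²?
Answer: 178848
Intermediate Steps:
H(J, X) = J + X
(H(9, -3)*207)*(4 + 8)² = ((9 - 3)*207)*(4 + 8)² = (6*207)*12² = 1242*144 = 178848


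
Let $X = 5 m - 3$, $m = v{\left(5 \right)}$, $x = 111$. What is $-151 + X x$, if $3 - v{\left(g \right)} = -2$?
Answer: $2291$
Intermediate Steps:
$v{\left(g \right)} = 5$ ($v{\left(g \right)} = 3 - -2 = 3 + 2 = 5$)
$m = 5$
$X = 22$ ($X = 5 \cdot 5 - 3 = 25 - 3 = 22$)
$-151 + X x = -151 + 22 \cdot 111 = -151 + 2442 = 2291$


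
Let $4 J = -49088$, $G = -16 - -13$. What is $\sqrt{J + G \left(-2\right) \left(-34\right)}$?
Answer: $2 i \sqrt{3119} \approx 111.7 i$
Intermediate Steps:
$G = -3$ ($G = -16 + 13 = -3$)
$J = -12272$ ($J = \frac{1}{4} \left(-49088\right) = -12272$)
$\sqrt{J + G \left(-2\right) \left(-34\right)} = \sqrt{-12272 + \left(-3\right) \left(-2\right) \left(-34\right)} = \sqrt{-12272 + 6 \left(-34\right)} = \sqrt{-12272 - 204} = \sqrt{-12476} = 2 i \sqrt{3119}$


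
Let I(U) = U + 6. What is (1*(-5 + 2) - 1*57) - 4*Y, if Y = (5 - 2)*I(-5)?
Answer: -72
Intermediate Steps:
I(U) = 6 + U
Y = 3 (Y = (5 - 2)*(6 - 5) = 3*1 = 3)
(1*(-5 + 2) - 1*57) - 4*Y = (1*(-5 + 2) - 1*57) - 4*3 = (1*(-3) - 57) - 12 = (-3 - 57) - 12 = -60 - 12 = -72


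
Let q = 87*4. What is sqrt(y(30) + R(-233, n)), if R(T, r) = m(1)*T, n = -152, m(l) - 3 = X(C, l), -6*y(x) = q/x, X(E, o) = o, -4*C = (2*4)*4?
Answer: I*sqrt(210135)/15 ≈ 30.56*I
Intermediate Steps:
C = -8 (C = -2*4*4/4 = -2*4 = -1/4*32 = -8)
q = 348
y(x) = -58/x
m(l) = 3 + l
R(T, r) = 4*T (R(T, r) = (3 + 1)*T = 4*T)
sqrt(y(30) + R(-233, n)) = sqrt(-58/30 + 4*(-233)) = sqrt(-58*1/30 - 932) = sqrt(-29/15 - 932) = sqrt(-14009/15) = I*sqrt(210135)/15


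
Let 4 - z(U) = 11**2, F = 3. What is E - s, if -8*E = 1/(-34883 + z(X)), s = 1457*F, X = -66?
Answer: -1223879999/280000 ≈ -4371.0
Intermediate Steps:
z(U) = -117 (z(U) = 4 - 1*11**2 = 4 - 1*121 = 4 - 121 = -117)
s = 4371 (s = 1457*3 = 4371)
E = 1/280000 (E = -1/(8*(-34883 - 117)) = -1/8/(-35000) = -1/8*(-1/35000) = 1/280000 ≈ 3.5714e-6)
E - s = 1/280000 - 1*4371 = 1/280000 - 4371 = -1223879999/280000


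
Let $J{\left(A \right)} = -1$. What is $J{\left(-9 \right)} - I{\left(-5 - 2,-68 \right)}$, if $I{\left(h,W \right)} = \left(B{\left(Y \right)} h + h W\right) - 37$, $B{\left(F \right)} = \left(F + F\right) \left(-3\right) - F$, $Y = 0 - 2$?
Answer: $-342$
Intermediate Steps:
$Y = -2$ ($Y = 0 - 2 = -2$)
$B{\left(F \right)} = - 7 F$ ($B{\left(F \right)} = 2 F \left(-3\right) - F = - 6 F - F = - 7 F$)
$I{\left(h,W \right)} = -37 + 14 h + W h$ ($I{\left(h,W \right)} = \left(\left(-7\right) \left(-2\right) h + h W\right) - 37 = \left(14 h + W h\right) - 37 = -37 + 14 h + W h$)
$J{\left(-9 \right)} - I{\left(-5 - 2,-68 \right)} = -1 - \left(-37 + 14 \left(-5 - 2\right) - 68 \left(-5 - 2\right)\right) = -1 - \left(-37 + 14 \left(-7\right) - -476\right) = -1 - \left(-37 - 98 + 476\right) = -1 - 341 = -342$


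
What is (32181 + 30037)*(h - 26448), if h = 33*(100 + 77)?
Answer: -1282126326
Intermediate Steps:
h = 5841 (h = 33*177 = 5841)
(32181 + 30037)*(h - 26448) = (32181 + 30037)*(5841 - 26448) = 62218*(-20607) = -1282126326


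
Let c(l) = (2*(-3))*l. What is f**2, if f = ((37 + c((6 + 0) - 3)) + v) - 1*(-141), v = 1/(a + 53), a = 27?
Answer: 163865601/6400 ≈ 25604.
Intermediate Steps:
c(l) = -6*l
v = 1/80 (v = 1/(27 + 53) = 1/80 ≈ 0.012500)
f = 12801/80 (f = ((37 - 6*((6 + 0) - 3)) + 1/80) - 1*(-141) = ((37 - 6*(6 - 3)) + 1/80) + 141 = ((37 - 6*3) + 1/80) + 141 = ((37 - 18) + 1/80) + 141 = (19 + 1/80) + 141 = 1521/80 + 141 = 12801/80 ≈ 160.01)
f**2 = (12801/80)**2 = 163865601/6400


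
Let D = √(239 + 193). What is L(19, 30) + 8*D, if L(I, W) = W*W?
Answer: 900 + 96*√3 ≈ 1066.3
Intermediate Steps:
L(I, W) = W²
D = 12*√3 (D = √432 = 12*√3 ≈ 20.785)
L(19, 30) + 8*D = 30² + 8*(12*√3) = 900 + 96*√3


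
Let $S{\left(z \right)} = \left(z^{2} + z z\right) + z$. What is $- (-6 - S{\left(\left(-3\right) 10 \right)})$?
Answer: $1776$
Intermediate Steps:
$S{\left(z \right)} = z + 2 z^{2}$ ($S{\left(z \right)} = \left(z^{2} + z^{2}\right) + z = 2 z^{2} + z = z + 2 z^{2}$)
$- (-6 - S{\left(\left(-3\right) 10 \right)}) = - (-6 - \left(-3\right) 10 \left(1 + 2 \left(\left(-3\right) 10\right)\right)) = - (-6 - - 30 \left(1 + 2 \left(-30\right)\right)) = - (-6 - - 30 \left(1 - 60\right)) = - (-6 - \left(-30\right) \left(-59\right)) = - (-6 - 1770) = \left(-1\right) \left(-1776\right) = 1776$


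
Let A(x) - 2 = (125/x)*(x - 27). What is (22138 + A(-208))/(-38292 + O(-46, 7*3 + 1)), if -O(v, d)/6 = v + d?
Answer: -4634495/7934784 ≈ -0.58407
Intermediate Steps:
O(v, d) = -6*d - 6*v (O(v, d) = -6*(v + d) = -6*(d + v) = -6*d - 6*v)
A(x) = 2 + 125*(-27 + x)/x (A(x) = 2 + (125/x)*(x - 27) = 2 + (125/x)*(-27 + x) = 2 + 125*(-27 + x)/x)
(22138 + A(-208))/(-38292 + O(-46, 7*3 + 1)) = (22138 + (127 - 3375/(-208)))/(-38292 + (-6*(7*3 + 1) - 6*(-46))) = (22138 + (127 - 3375*(-1/208)))/(-38292 + (-6*(21 + 1) + 276)) = (22138 + (127 + 3375/208))/(-38292 + (-6*22 + 276)) = (22138 + 29791/208)/(-38292 + (-132 + 276)) = 4634495/(208*(-38292 + 144)) = (4634495/208)/(-38148) = (4634495/208)*(-1/38148) = -4634495/7934784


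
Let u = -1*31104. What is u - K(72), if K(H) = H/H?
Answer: -31105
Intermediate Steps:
K(H) = 1
u = -31104
u - K(72) = -31104 - 1*1 = -31104 - 1 = -31105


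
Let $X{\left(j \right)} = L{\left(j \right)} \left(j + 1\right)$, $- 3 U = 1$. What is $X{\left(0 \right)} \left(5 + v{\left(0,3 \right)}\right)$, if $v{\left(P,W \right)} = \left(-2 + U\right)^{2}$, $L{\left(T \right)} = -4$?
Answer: $- \frac{376}{9} \approx -41.778$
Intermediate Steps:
$U = - \frac{1}{3}$ ($U = \left(- \frac{1}{3}\right) 1 = - \frac{1}{3} \approx -0.33333$)
$X{\left(j \right)} = -4 - 4 j$ ($X{\left(j \right)} = - 4 \left(j + 1\right) = - 4 \left(1 + j\right) = -4 - 4 j$)
$v{\left(P,W \right)} = \frac{49}{9}$ ($v{\left(P,W \right)} = \left(-2 - \frac{1}{3}\right)^{2} = \left(- \frac{7}{3}\right)^{2} = \frac{49}{9}$)
$X{\left(0 \right)} \left(5 + v{\left(0,3 \right)}\right) = \left(-4 - 0\right) \left(5 + \frac{49}{9}\right) = \left(-4 + 0\right) \frac{94}{9} = \left(-4\right) \frac{94}{9} = - \frac{376}{9}$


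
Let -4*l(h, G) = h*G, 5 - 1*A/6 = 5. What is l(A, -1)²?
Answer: 0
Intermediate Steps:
A = 0 (A = 30 - 6*5 = 30 - 30 = 0)
l(h, G) = -G*h/4 (l(h, G) = -h*G/4 = -G*h/4)
l(A, -1)² = (-¼*(-1)*0)² = 0² = 0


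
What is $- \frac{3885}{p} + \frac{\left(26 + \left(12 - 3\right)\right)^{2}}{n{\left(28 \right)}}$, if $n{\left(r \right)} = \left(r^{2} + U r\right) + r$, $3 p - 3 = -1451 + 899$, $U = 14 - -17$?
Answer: $\frac{64295}{2928} \approx 21.959$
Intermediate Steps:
$U = 31$ ($U = 14 + 17 = 31$)
$p = -183$ ($p = 1 + \frac{-1451 + 899}{3} = 1 + \frac{1}{3} \left(-552\right) = 1 - 184 = -183$)
$n{\left(r \right)} = r^{2} + 32 r$ ($n{\left(r \right)} = \left(r^{2} + 31 r\right) + r = r^{2} + 32 r$)
$- \frac{3885}{p} + \frac{\left(26 + \left(12 - 3\right)\right)^{2}}{n{\left(28 \right)}} = - \frac{3885}{-183} + \frac{\left(26 + \left(12 - 3\right)\right)^{2}}{28 \left(32 + 28\right)} = \left(-3885\right) \left(- \frac{1}{183}\right) + \frac{\left(26 + 9\right)^{2}}{28 \cdot 60} = \frac{1295}{61} + \frac{35^{2}}{1680} = \frac{1295}{61} + 1225 \cdot \frac{1}{1680} = \frac{1295}{61} + \frac{35}{48} = \frac{64295}{2928}$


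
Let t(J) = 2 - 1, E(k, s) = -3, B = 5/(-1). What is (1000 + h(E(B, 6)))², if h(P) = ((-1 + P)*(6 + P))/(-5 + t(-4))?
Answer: 1006009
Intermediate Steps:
B = -5 (B = 5*(-1) = -5)
t(J) = 1
h(P) = -(-1 + P)*(6 + P)/4 (h(P) = ((-1 + P)*(6 + P))/(-5 + 1) = ((-1 + P)*(6 + P))/(-4) = ((-1 + P)*(6 + P))*(-¼) = -(-1 + P)*(6 + P)/4)
(1000 + h(E(B, 6)))² = (1000 + (3/2 - 5/4*(-3) - ¼*(-3)²))² = (1000 + (3/2 + 15/4 - ¼*9))² = (1000 + (3/2 + 15/4 - 9/4))² = (1000 + 3)² = 1003² = 1006009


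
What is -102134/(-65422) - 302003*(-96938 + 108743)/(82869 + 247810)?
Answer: -116602584885572/10816840769 ≈ -10780.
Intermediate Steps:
-102134/(-65422) - 302003*(-96938 + 108743)/(82869 + 247810) = -102134*(-1/65422) - 302003/(330679/11805) = 51067/32711 - 302003/(330679*(1/11805)) = 51067/32711 - 302003/330679/11805 = 51067/32711 - 302003*11805/330679 = 51067/32711 - 3565145415/330679 = -116602584885572/10816840769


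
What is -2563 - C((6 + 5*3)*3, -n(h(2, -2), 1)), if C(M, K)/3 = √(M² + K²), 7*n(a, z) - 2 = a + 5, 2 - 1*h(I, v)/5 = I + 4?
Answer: -2563 - 15*√7786/7 ≈ -2752.1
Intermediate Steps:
h(I, v) = -10 - 5*I (h(I, v) = 10 - 5*(I + 4) = 10 - 5*(4 + I) = 10 + (-20 - 5*I) = -10 - 5*I)
n(a, z) = 1 + a/7 (n(a, z) = 2/7 + (a + 5)/7 = 2/7 + (5 + a)/7 = 2/7 + (5/7 + a/7) = 1 + a/7)
C(M, K) = 3*√(K² + M²) (C(M, K) = 3*√(M² + K²) = 3*√(K² + M²))
-2563 - C((6 + 5*3)*3, -n(h(2, -2), 1)) = -2563 - 3*√((-(1 + (-10 - 5*2)/7))² + ((6 + 5*3)*3)²) = -2563 - 3*√((-(1 + (-10 - 10)/7))² + ((6 + 15)*3)²) = -2563 - 3*√((-(1 + (⅐)*(-20)))² + (21*3)²) = -2563 - 3*√((-(1 - 20/7))² + 63²) = -2563 - 3*√((-1*(-13/7))² + 3969) = -2563 - 3*√((13/7)² + 3969) = -2563 - 3*√(169/49 + 3969) = -2563 - 3*√(194650/49) = -2563 - 3*5*√7786/7 = -2563 - 15*√7786/7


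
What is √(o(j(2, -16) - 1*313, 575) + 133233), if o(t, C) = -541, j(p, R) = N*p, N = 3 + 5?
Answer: 14*√677 ≈ 364.27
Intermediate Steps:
N = 8
j(p, R) = 8*p
√(o(j(2, -16) - 1*313, 575) + 133233) = √(-541 + 133233) = √132692 = 14*√677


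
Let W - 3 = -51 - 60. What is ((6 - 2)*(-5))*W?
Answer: 2160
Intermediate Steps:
W = -108 (W = 3 + (-51 - 60) = 3 - 111 = -108)
((6 - 2)*(-5))*W = ((6 - 2)*(-5))*(-108) = (4*(-5))*(-108) = -20*(-108) = 2160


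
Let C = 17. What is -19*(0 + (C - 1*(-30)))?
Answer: -893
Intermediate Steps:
-19*(0 + (C - 1*(-30))) = -19*(0 + (17 - 1*(-30))) = -19*(0 + (17 + 30)) = -19*(0 + 47) = -19*47 = -893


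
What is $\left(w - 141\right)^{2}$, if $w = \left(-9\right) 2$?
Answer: $25281$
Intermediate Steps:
$w = -18$
$\left(w - 141\right)^{2} = \left(-18 - 141\right)^{2} = \left(-159\right)^{2} = 25281$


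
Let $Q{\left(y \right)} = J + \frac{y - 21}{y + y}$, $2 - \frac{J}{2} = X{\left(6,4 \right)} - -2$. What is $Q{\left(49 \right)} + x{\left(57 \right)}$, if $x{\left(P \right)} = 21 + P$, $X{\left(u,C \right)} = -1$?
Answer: $\frac{562}{7} \approx 80.286$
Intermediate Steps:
$J = 2$ ($J = 4 - 2 \left(-1 - -2\right) = 4 - 2 \left(-1 + 2\right) = 4 - 2 = 2$)
$Q{\left(y \right)} = 2 + \frac{-21 + y}{2 y}$ ($Q{\left(y \right)} = 2 + \frac{y - 21}{y + y} = 2 + \frac{-21 + y}{2 y}$)
$Q{\left(49 \right)} + x{\left(57 \right)} = \frac{-21 + 5 \cdot 49}{2 \cdot 49} + \left(21 + 57\right) = \frac{1}{2} \cdot \frac{1}{49} \left(-21 + 245\right) + 78 = \frac{1}{2} \cdot \frac{1}{49} \cdot 224 + 78 = \frac{16}{7} + 78 = \frac{562}{7}$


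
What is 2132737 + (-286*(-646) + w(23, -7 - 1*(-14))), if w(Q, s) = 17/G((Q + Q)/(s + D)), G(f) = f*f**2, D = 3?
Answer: 28196939456/12167 ≈ 2.3175e+6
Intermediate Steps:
G(f) = f**3
w(Q, s) = 17*(3 + s)**3/(8*Q**3) (w(Q, s) = 17/(((Q + Q)/(s + 3))**3) = 17/(((2*Q)/(3 + s))**3) = 17/((2*Q/(3 + s))**3) = 17/((8*Q**3/(3 + s)**3)) = 17*((3 + s)**3/(8*Q**3)) = 17*(3 + s)**3/(8*Q**3))
2132737 + (-286*(-646) + w(23, -7 - 1*(-14))) = 2132737 + (-286*(-646) + (17/8)*(3 + (-7 - 1*(-14)))**3/23**3) = 2132737 + (184756 + (17/8)*(1/12167)*(3 + (-7 + 14))**3) = 2132737 + (184756 + (17/8)*(1/12167)*(3 + 7)**3) = 2132737 + (184756 + (17/8)*(1/12167)*10**3) = 2132737 + (184756 + (17/8)*(1/12167)*1000) = 2132737 + (184756 + 2125/12167) = 2132737 + 2247928377/12167 = 28196939456/12167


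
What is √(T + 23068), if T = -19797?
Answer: √3271 ≈ 57.193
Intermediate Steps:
√(T + 23068) = √(-19797 + 23068) = √3271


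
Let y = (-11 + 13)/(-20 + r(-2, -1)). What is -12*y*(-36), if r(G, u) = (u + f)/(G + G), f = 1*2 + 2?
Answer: -3456/83 ≈ -41.639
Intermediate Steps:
f = 4 (f = 2 + 2 = 4)
r(G, u) = (4 + u)/(2*G) (r(G, u) = (u + 4)/(G + G) = (4 + u)/((2*G)) = (4 + u)*(1/(2*G)) = (4 + u)/(2*G))
y = -8/83 (y = (-11 + 13)/(-20 + (½)*(4 - 1)/(-2)) = 2/(-20 + (½)*(-½)*3) = 2/(-20 - ¾) = 2/(-83/4) = 2*(-4/83) = -8/83 ≈ -0.096385)
-12*y*(-36) = -12*(-8/83)*(-36) = (96/83)*(-36) = -3456/83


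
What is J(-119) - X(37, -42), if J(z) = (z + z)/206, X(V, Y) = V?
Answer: -3930/103 ≈ -38.155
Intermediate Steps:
J(z) = z/103 (J(z) = (2*z)*(1/206) = z/103)
J(-119) - X(37, -42) = (1/103)*(-119) - 1*37 = -119/103 - 37 = -3930/103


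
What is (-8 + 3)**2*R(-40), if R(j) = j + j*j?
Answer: 39000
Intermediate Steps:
R(j) = j + j**2
(-8 + 3)**2*R(-40) = (-8 + 3)**2*(-40*(1 - 40)) = (-5)**2*(-40*(-39)) = 25*1560 = 39000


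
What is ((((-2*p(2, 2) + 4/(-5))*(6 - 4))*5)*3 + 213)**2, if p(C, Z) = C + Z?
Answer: 2601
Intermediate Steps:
((((-2*p(2, 2) + 4/(-5))*(6 - 4))*5)*3 + 213)**2 = ((((-2*(2 + 2) + 4/(-5))*(6 - 4))*5)*3 + 213)**2 = ((((-2*4 + 4*(-1/5))*2)*5)*3 + 213)**2 = ((((-8 - 4/5)*2)*5)*3 + 213)**2 = ((-44/5*2*5)*3 + 213)**2 = (-88/5*5*3 + 213)**2 = (-88*3 + 213)**2 = (-264 + 213)**2 = (-51)**2 = 2601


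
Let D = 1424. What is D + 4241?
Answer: 5665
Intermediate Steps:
D + 4241 = 1424 + 4241 = 5665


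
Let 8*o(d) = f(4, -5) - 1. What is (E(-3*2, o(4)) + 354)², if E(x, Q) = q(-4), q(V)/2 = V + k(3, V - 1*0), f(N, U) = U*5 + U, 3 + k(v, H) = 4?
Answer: 121104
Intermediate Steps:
k(v, H) = 1 (k(v, H) = -3 + 4 = 1)
f(N, U) = 6*U (f(N, U) = 5*U + U = 6*U)
o(d) = -31/8 (o(d) = (6*(-5) - 1)/8 = (-30 - 1)/8 = (⅛)*(-31) = -31/8)
q(V) = 2 + 2*V (q(V) = 2*(V + 1) = 2*(1 + V) = 2 + 2*V)
E(x, Q) = -6 (E(x, Q) = 2 + 2*(-4) = 2 - 8 = -6)
(E(-3*2, o(4)) + 354)² = (-6 + 354)² = 348² = 121104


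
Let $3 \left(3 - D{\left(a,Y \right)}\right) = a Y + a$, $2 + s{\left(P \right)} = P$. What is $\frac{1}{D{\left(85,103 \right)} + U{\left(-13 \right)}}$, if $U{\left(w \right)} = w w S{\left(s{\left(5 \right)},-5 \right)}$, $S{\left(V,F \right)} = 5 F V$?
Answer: $- \frac{3}{46856} \approx -6.4026 \cdot 10^{-5}$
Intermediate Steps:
$s{\left(P \right)} = -2 + P$
$S{\left(V,F \right)} = 5 F V$
$D{\left(a,Y \right)} = 3 - \frac{a}{3} - \frac{Y a}{3}$ ($D{\left(a,Y \right)} = 3 - \frac{a Y + a}{3} = 3 - \frac{Y a + a}{3} = 3 - \frac{a + Y a}{3} = 3 - \left(\frac{a}{3} + \frac{Y a}{3}\right) = 3 - \frac{a}{3} - \frac{Y a}{3}$)
$U{\left(w \right)} = - 75 w^{2}$ ($U{\left(w \right)} = w w 5 \left(-5\right) \left(-2 + 5\right) = w^{2} \cdot 5 \left(-5\right) 3 = w^{2} \left(-75\right) = - 75 w^{2}$)
$\frac{1}{D{\left(85,103 \right)} + U{\left(-13 \right)}} = \frac{1}{\left(3 - \frac{85}{3} - \frac{103}{3} \cdot 85\right) - 75 \left(-13\right)^{2}} = \frac{1}{\left(3 - \frac{85}{3} - \frac{8755}{3}\right) - 12675} = \frac{1}{- \frac{8831}{3} - 12675} = \frac{1}{- \frac{46856}{3}} = - \frac{3}{46856}$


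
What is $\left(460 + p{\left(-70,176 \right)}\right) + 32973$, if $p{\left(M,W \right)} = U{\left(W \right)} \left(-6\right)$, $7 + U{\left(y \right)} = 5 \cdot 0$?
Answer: $33475$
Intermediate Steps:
$U{\left(y \right)} = -7$ ($U{\left(y \right)} = -7 + 5 \cdot 0 = -7 + 0 = -7$)
$p{\left(M,W \right)} = 42$ ($p{\left(M,W \right)} = \left(-7\right) \left(-6\right) = 42$)
$\left(460 + p{\left(-70,176 \right)}\right) + 32973 = \left(460 + 42\right) + 32973 = 502 + 32973 = 33475$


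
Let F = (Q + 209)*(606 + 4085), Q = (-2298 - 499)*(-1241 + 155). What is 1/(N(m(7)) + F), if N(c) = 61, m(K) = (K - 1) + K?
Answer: 1/14250090002 ≈ 7.0175e-11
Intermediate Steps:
Q = 3037542 (Q = -2797*(-1086) = 3037542)
m(K) = -1 + 2*K (m(K) = (-1 + K) + K = -1 + 2*K)
F = 14250089941 (F = (3037542 + 209)*(606 + 4085) = 3037751*4691 = 14250089941)
1/(N(m(7)) + F) = 1/(61 + 14250089941) = 1/14250090002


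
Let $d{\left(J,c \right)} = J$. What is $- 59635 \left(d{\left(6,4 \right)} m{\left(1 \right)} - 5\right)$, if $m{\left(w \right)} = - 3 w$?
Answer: $1371605$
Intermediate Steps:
$- 59635 \left(d{\left(6,4 \right)} m{\left(1 \right)} - 5\right) = - 59635 \left(6 \left(\left(-3\right) 1\right) - 5\right) = - 59635 \left(6 \left(-3\right) - 5\right) = - 59635 \left(-18 - 5\right) = \left(-59635\right) \left(-23\right) = 1371605$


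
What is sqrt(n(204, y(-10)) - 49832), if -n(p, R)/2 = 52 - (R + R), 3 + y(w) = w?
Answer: 2*I*sqrt(12497) ≈ 223.58*I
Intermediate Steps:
y(w) = -3 + w
n(p, R) = -104 + 4*R (n(p, R) = -2*(52 - (R + R)) = -2*(52 - 2*R) = -104 + 4*R)
sqrt(n(204, y(-10)) - 49832) = sqrt((-104 + 4*(-3 - 10)) - 49832) = sqrt((-104 + 4*(-13)) - 49832) = sqrt((-104 - 52) - 49832) = sqrt(-156 - 49832) = sqrt(-49988) = 2*I*sqrt(12497)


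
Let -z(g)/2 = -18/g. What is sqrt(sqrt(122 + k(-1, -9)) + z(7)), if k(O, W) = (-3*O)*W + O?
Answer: sqrt(252 + 49*sqrt(94))/7 ≈ 3.8520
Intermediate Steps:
k(O, W) = O - 3*O*W (k(O, W) = -3*O*W + O = O - 3*O*W)
z(g) = 36/g (z(g) = -(-36)/g = 36/g)
sqrt(sqrt(122 + k(-1, -9)) + z(7)) = sqrt(sqrt(122 - (1 - 3*(-9))) + 36/7) = sqrt(sqrt(122 - (1 + 27)) + 36*(1/7)) = sqrt(sqrt(122 - 1*28) + 36/7) = sqrt(sqrt(122 - 28) + 36/7) = sqrt(sqrt(94) + 36/7) = sqrt(36/7 + sqrt(94))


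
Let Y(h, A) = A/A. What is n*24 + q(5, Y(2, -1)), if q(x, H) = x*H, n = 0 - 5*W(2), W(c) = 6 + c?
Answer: -955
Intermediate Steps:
Y(h, A) = 1
n = -40 (n = 0 - 5*(6 + 2) = 0 - 5*8 = 0 - 40 = -40)
q(x, H) = H*x
n*24 + q(5, Y(2, -1)) = -40*24 + 1*5 = -960 + 5 = -955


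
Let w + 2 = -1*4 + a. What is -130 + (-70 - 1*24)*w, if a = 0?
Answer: 434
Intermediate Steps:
w = -6 (w = -2 + (-1*4 + 0) = -2 + (-4 + 0) = -2 - 4 = -6)
-130 + (-70 - 1*24)*w = -130 + (-70 - 1*24)*(-6) = -130 + (-70 - 24)*(-6) = -130 - 94*(-6) = -130 + 564 = 434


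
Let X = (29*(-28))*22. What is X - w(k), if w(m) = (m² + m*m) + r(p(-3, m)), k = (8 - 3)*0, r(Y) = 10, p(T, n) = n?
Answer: -17874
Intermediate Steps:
k = 0 (k = 5*0 = 0)
X = -17864 (X = -812*22 = -17864)
w(m) = 10 + 2*m² (w(m) = (m² + m*m) + 10 = (m² + m²) + 10 = 2*m² + 10 = 10 + 2*m²)
X - w(k) = -17864 - (10 + 2*0²) = -17864 - (10 + 2*0) = -17864 - (10 + 0) = -17864 - 1*10 = -17864 - 10 = -17874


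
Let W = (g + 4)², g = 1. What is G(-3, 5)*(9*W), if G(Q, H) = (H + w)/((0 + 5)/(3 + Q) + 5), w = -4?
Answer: 0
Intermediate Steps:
W = 25 (W = (1 + 4)² = 5² = 25)
G(Q, H) = (-4 + H)/(5 + 5/(3 + Q)) (G(Q, H) = (H - 4)/((0 + 5)/(3 + Q) + 5) = (-4 + H)/(5/(3 + Q) + 5) = (-4 + H)/(5 + 5/(3 + Q)))
G(-3, 5)*(9*W) = ((-12 - 4*(-3) + 3*5 + 5*(-3))/(5*(4 - 3)))*(9*25) = ((⅕)*(-12 + 12 + 15 - 15)/1)*225 = ((⅕)*1*0)*225 = 0*225 = 0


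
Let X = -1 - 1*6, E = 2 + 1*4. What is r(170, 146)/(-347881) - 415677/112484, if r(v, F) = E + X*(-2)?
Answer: -144608380117/39131046404 ≈ -3.6955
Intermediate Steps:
E = 6 (E = 2 + 4 = 6)
X = -7 (X = -1 - 6 = -7)
r(v, F) = 20 (r(v, F) = 6 - 7*(-2) = 6 + 14 = 20)
r(170, 146)/(-347881) - 415677/112484 = 20/(-347881) - 415677/112484 = 20*(-1/347881) - 415677*1/112484 = -20/347881 - 415677/112484 = -144608380117/39131046404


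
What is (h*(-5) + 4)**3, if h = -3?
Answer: 6859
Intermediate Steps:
(h*(-5) + 4)**3 = (-3*(-5) + 4)**3 = (15 + 4)**3 = 19**3 = 6859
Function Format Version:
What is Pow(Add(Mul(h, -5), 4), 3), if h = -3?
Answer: 6859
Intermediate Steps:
Pow(Add(Mul(h, -5), 4), 3) = Pow(Add(Mul(-3, -5), 4), 3) = Pow(Add(15, 4), 3) = Pow(19, 3) = 6859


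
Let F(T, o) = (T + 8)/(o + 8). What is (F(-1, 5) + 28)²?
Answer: 137641/169 ≈ 814.44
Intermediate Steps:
F(T, o) = (8 + T)/(8 + o)
(F(-1, 5) + 28)² = ((8 - 1)/(8 + 5) + 28)² = (7/13 + 28)² = (371/13)² = 137641/169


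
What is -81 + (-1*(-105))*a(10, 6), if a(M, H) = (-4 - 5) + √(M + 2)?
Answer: -1026 + 210*√3 ≈ -662.27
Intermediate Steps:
a(M, H) = -9 + √(2 + M)
-81 + (-1*(-105))*a(10, 6) = -81 + (-1*(-105))*(-9 + √(2 + 10)) = -81 + 105*(-9 + √12) = -81 + 105*(-9 + 2*√3) = -81 + (-945 + 210*√3) = -1026 + 210*√3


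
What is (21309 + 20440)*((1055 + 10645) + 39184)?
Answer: 2124356116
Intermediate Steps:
(21309 + 20440)*((1055 + 10645) + 39184) = 41749*(11700 + 39184) = 41749*50884 = 2124356116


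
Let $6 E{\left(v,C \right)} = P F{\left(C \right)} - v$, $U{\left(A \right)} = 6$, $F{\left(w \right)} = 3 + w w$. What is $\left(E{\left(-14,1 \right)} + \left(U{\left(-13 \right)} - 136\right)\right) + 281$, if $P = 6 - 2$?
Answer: $156$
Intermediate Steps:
$F{\left(w \right)} = 3 + w^{2}$
$P = 4$ ($P = 6 - 2 = 4$)
$E{\left(v,C \right)} = 2 - \frac{v}{6} + \frac{2 C^{2}}{3}$ ($E{\left(v,C \right)} = \frac{4 \left(3 + C^{2}\right) - v}{6} = \frac{\left(12 + 4 C^{2}\right) - v}{6} = \frac{12 - v + 4 C^{2}}{6} = 2 - \frac{v}{6} + \frac{2 C^{2}}{3}$)
$\left(E{\left(-14,1 \right)} + \left(U{\left(-13 \right)} - 136\right)\right) + 281 = \left(\left(2 - - \frac{7}{3} + \frac{2 \cdot 1^{2}}{3}\right) + \left(6 - 136\right)\right) + 281 = \left(\left(2 + \frac{7}{3} + \frac{2}{3} \cdot 1\right) + \left(6 - 136\right)\right) + 281 = \left(\left(2 + \frac{7}{3} + \frac{2}{3}\right) - 130\right) + 281 = \left(5 - 130\right) + 281 = -125 + 281 = 156$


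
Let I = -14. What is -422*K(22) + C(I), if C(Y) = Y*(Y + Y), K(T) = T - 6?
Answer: -6360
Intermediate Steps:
K(T) = -6 + T
C(Y) = 2*Y² (C(Y) = Y*(2*Y) = 2*Y²)
-422*K(22) + C(I) = -422*(-6 + 22) + 2*(-14)² = -422*16 + 2*196 = -6752 + 392 = -6360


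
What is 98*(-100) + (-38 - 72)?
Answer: -9910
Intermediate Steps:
98*(-100) + (-38 - 72) = -9800 - 110 = -9910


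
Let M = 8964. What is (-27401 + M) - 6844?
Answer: -25281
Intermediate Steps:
(-27401 + M) - 6844 = (-27401 + 8964) - 6844 = -18437 - 6844 = -25281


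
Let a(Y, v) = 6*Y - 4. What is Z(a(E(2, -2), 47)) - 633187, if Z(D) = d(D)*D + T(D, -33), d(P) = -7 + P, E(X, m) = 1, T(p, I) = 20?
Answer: -633177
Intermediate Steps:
a(Y, v) = -4 + 6*Y
Z(D) = 20 + D*(-7 + D) (Z(D) = (-7 + D)*D + 20 = D*(-7 + D) + 20 = 20 + D*(-7 + D))
Z(a(E(2, -2), 47)) - 633187 = (20 + (-4 + 6*1)*(-7 + (-4 + 6*1))) - 633187 = (20 + (-4 + 6)*(-7 + (-4 + 6))) - 633187 = (20 + 2*(-7 + 2)) - 633187 = (20 + 2*(-5)) - 633187 = (20 - 10) - 633187 = 10 - 633187 = -633177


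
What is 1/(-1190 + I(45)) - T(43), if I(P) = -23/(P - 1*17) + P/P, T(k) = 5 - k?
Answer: 1265942/33315 ≈ 37.999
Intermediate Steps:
I(P) = 1 - 23/(-17 + P) (I(P) = -23/(P - 17) + 1 = -23/(-17 + P) + 1 = 1 - 23/(-17 + P))
1/(-1190 + I(45)) - T(43) = 1/(-1190 + (-40 + 45)/(-17 + 45)) - (5 - 1*43) = 1/(-1190 + 5/28) - (5 - 43) = 1/(-1190 + (1/28)*5) - 1*(-38) = 1/(-1190 + 5/28) + 38 = 1/(-33315/28) + 38 = -28/33315 + 38 = 1265942/33315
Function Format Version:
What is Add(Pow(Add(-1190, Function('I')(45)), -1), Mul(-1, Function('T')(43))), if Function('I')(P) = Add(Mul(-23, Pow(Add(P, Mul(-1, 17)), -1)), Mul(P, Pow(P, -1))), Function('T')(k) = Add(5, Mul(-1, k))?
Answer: Rational(1265942, 33315) ≈ 37.999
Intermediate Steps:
Function('I')(P) = Add(1, Mul(-23, Pow(Add(-17, P), -1))) (Function('I')(P) = Add(Mul(-23, Pow(Add(P, -17), -1)), 1) = Add(Mul(-23, Pow(Add(-17, P), -1)), 1) = Add(1, Mul(-23, Pow(Add(-17, P), -1))))
Add(Pow(Add(-1190, Function('I')(45)), -1), Mul(-1, Function('T')(43))) = Add(Pow(Add(-1190, Mul(Pow(Add(-17, 45), -1), Add(-40, 45))), -1), Mul(-1, Add(5, Mul(-1, 43)))) = Add(Pow(Add(-1190, Mul(Pow(28, -1), 5)), -1), Mul(-1, Add(5, -43))) = Add(Pow(Add(-1190, Mul(Rational(1, 28), 5)), -1), Mul(-1, -38)) = Add(Pow(Add(-1190, Rational(5, 28)), -1), 38) = Add(Pow(Rational(-33315, 28), -1), 38) = Add(Rational(-28, 33315), 38) = Rational(1265942, 33315)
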